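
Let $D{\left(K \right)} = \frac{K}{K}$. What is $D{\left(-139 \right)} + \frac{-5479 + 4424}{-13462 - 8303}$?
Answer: $\frac{4564}{4353} \approx 1.0485$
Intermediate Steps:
$D{\left(K \right)} = 1$
$D{\left(-139 \right)} + \frac{-5479 + 4424}{-13462 - 8303} = 1 + \frac{-5479 + 4424}{-13462 - 8303} = 1 - \frac{1055}{-21765} = 1 - - \frac{211}{4353} = 1 + \frac{211}{4353} = \frac{4564}{4353}$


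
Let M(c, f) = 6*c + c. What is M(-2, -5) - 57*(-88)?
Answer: 5002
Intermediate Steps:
M(c, f) = 7*c
M(-2, -5) - 57*(-88) = 7*(-2) - 57*(-88) = -14 + 5016 = 5002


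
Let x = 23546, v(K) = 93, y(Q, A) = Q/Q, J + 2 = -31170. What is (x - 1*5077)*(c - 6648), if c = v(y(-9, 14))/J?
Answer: -3827359478481/31172 ≈ -1.2278e+8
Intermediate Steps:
J = -31172 (J = -2 - 31170 = -31172)
y(Q, A) = 1
c = -93/31172 (c = 93/(-31172) = 93*(-1/31172) = -93/31172 ≈ -0.0029834)
(x - 1*5077)*(c - 6648) = (23546 - 1*5077)*(-93/31172 - 6648) = (23546 - 5077)*(-207231549/31172) = 18469*(-207231549/31172) = -3827359478481/31172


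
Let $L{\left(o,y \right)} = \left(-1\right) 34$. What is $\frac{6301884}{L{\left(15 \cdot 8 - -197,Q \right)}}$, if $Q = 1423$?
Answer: $- \frac{3150942}{17} \approx -1.8535 \cdot 10^{5}$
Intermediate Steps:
$L{\left(o,y \right)} = -34$
$\frac{6301884}{L{\left(15 \cdot 8 - -197,Q \right)}} = \frac{6301884}{-34} = 6301884 \left(- \frac{1}{34}\right) = - \frac{3150942}{17}$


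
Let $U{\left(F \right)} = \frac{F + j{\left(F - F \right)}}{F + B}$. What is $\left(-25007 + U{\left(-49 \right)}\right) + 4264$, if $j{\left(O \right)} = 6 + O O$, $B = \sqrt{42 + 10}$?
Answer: $- \frac{48723200}{2349} + \frac{86 \sqrt{13}}{2349} \approx -20742.0$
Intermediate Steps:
$B = 2 \sqrt{13}$ ($B = \sqrt{52} = 2 \sqrt{13} \approx 7.2111$)
$j{\left(O \right)} = 6 + O^{2}$
$U{\left(F \right)} = \frac{6 + F}{F + 2 \sqrt{13}}$ ($U{\left(F \right)} = \frac{F + \left(6 + \left(F - F\right)^{2}\right)}{F + 2 \sqrt{13}} = \frac{F + \left(6 + 0^{2}\right)}{F + 2 \sqrt{13}} = \frac{F + \left(6 + 0\right)}{F + 2 \sqrt{13}} = \frac{F + 6}{F + 2 \sqrt{13}} = \frac{6 + F}{F + 2 \sqrt{13}}$)
$\left(-25007 + U{\left(-49 \right)}\right) + 4264 = \left(-25007 + \frac{6 - 49}{-49 + 2 \sqrt{13}}\right) + 4264 = \left(-25007 + \frac{1}{-49 + 2 \sqrt{13}} \left(-43\right)\right) + 4264 = \left(-25007 - \frac{43}{-49 + 2 \sqrt{13}}\right) + 4264 = -20743 - \frac{43}{-49 + 2 \sqrt{13}}$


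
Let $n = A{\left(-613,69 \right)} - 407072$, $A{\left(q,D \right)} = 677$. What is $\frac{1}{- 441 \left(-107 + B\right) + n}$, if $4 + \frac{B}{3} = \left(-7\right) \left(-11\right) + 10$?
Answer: $- \frac{1}{469017} \approx -2.1321 \cdot 10^{-6}$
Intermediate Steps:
$n = -406395$ ($n = 677 - 407072 = -406395$)
$B = 249$ ($B = -12 + 3 \left(\left(-7\right) \left(-11\right) + 10\right) = -12 + 3 \left(77 + 10\right) = -12 + 3 \cdot 87 = -12 + 261 = 249$)
$\frac{1}{- 441 \left(-107 + B\right) + n} = \frac{1}{- 441 \left(-107 + 249\right) - 406395} = \frac{1}{\left(-441\right) 142 - 406395} = \frac{1}{-62622 - 406395} = \frac{1}{-469017} = - \frac{1}{469017}$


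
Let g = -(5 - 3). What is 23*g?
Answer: -46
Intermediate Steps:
g = -2 (g = -1*2 = -2)
23*g = 23*(-2) = -46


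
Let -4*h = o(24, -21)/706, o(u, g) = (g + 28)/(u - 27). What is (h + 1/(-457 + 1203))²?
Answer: 46881409/9985953923136 ≈ 4.6947e-6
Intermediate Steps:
o(u, g) = (28 + g)/(-27 + u)
h = 7/8472 (h = -(28 - 21)/(-27 + 24)/(4*706) = -7/(-3)/(4*706) = -(-⅓*7)/(4*706) = -(-7)/(12*706) = -¼*(-7/2118) = 7/8472 ≈ 0.00082625)
(h + 1/(-457 + 1203))² = (7/8472 + 1/(-457 + 1203))² = (7/8472 + 1/746)² = (6847/3160056)² = 46881409/9985953923136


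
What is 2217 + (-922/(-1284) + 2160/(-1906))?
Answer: 1356164215/611826 ≈ 2216.6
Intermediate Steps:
2217 + (-922/(-1284) + 2160/(-1906)) = 2217 + (-922*(-1/1284) + 2160*(-1/1906)) = 2217 + (461/642 - 1080/953) = 2217 - 254027/611826 = 1356164215/611826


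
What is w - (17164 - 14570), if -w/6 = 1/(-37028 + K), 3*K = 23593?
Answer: -226951636/87491 ≈ -2594.0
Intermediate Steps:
K = 23593/3 (K = (⅓)*23593 = 23593/3 ≈ 7864.3)
w = 18/87491 (w = -6/(-37028 + 23593/3) = -6/(-87491/3) = -6*(-3/87491) = 18/87491 ≈ 0.00020574)
w - (17164 - 14570) = 18/87491 - (17164 - 14570) = 18/87491 - 1*2594 = 18/87491 - 2594 = -226951636/87491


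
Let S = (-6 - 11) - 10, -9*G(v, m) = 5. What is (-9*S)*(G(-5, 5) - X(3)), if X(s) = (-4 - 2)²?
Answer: -8883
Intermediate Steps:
G(v, m) = -5/9 (G(v, m) = -⅑*5 = -5/9)
X(s) = 36 (X(s) = (-6)² = 36)
S = -27 (S = -17 - 10 = -27)
(-9*S)*(G(-5, 5) - X(3)) = (-9*(-27))*(-5/9 - 1*36) = 243*(-5/9 - 36) = 243*(-329/9) = -8883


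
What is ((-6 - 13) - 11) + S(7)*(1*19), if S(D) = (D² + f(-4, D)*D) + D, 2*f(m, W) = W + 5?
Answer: 1832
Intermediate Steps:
f(m, W) = 5/2 + W/2 (f(m, W) = (W + 5)/2 = (5 + W)/2 = 5/2 + W/2)
S(D) = D + D² + D*(5/2 + D/2) (S(D) = (D² + (5/2 + D/2)*D) + D = (D² + D*(5/2 + D/2)) + D = D + D² + D*(5/2 + D/2))
((-6 - 13) - 11) + S(7)*(1*19) = ((-6 - 13) - 11) + ((½)*7*(7 + 3*7))*(1*19) = (-19 - 11) + ((½)*7*(7 + 21))*19 = -30 + ((½)*7*28)*19 = -30 + 98*19 = -30 + 1862 = 1832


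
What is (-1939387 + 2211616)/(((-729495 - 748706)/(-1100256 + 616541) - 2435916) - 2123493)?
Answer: -1479564615/24780371306 ≈ -0.059707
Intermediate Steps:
(-1939387 + 2211616)/(((-729495 - 748706)/(-1100256 + 616541) - 2435916) - 2123493) = 272229/((-1478201/(-483715) - 2435916) - 2123493) = 272229/((-1478201*(-1/483715) - 2435916) - 2123493) = 272229/((16609/5435 - 2435916) - 2123493) = 272229/(-13239186851/5435 - 2123493) = 272229/(-24780371306/5435) = 272229*(-5435/24780371306) = -1479564615/24780371306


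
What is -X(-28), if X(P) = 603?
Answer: -603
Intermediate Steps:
-X(-28) = -1*603 = -603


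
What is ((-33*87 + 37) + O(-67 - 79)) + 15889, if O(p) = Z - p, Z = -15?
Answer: 13186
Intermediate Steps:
O(p) = -15 - p
((-33*87 + 37) + O(-67 - 79)) + 15889 = ((-33*87 + 37) + (-15 - (-67 - 79))) + 15889 = ((-2871 + 37) + (-15 - 1*(-146))) + 15889 = (-2834 + (-15 + 146)) + 15889 = (-2834 + 131) + 15889 = -2703 + 15889 = 13186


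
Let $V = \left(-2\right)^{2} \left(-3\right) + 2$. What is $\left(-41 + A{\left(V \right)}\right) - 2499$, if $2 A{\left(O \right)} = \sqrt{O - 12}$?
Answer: $-2540 + \frac{i \sqrt{22}}{2} \approx -2540.0 + 2.3452 i$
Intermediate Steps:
$V = -10$ ($V = 4 \left(-3\right) + 2 = -12 + 2 = -10$)
$A{\left(O \right)} = \frac{\sqrt{-12 + O}}{2}$ ($A{\left(O \right)} = \frac{\sqrt{O - 12}}{2} = \frac{\sqrt{-12 + O}}{2}$)
$\left(-41 + A{\left(V \right)}\right) - 2499 = \left(-41 + \frac{\sqrt{-12 - 10}}{2}\right) - 2499 = \left(-41 + \frac{\sqrt{-22}}{2}\right) - 2499 = \left(-41 + \frac{i \sqrt{22}}{2}\right) - 2499 = -2540 + \frac{i \sqrt{22}}{2}$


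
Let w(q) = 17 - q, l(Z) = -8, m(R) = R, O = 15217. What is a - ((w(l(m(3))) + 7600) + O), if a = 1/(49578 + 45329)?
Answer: -2167865693/94907 ≈ -22842.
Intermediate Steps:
a = 1/94907 ≈ 1.0537e-5
a - ((w(l(m(3))) + 7600) + O) = 1/94907 - (((17 - 1*(-8)) + 7600) + 15217) = 1/94907 - (((17 + 8) + 7600) + 15217) = 1/94907 - ((25 + 7600) + 15217) = 1/94907 - (7625 + 15217) = 1/94907 - 1*22842 = 1/94907 - 22842 = -2167865693/94907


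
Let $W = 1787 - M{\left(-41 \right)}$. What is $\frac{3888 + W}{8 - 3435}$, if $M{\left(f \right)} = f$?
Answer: $- \frac{5716}{3427} \approx -1.6679$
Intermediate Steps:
$W = 1828$ ($W = 1787 - -41 = 1787 + 41 = 1828$)
$\frac{3888 + W}{8 - 3435} = \frac{3888 + 1828}{8 - 3435} = \frac{5716}{8 - 3435} = \frac{5716}{-3427} = 5716 \left(- \frac{1}{3427}\right) = - \frac{5716}{3427}$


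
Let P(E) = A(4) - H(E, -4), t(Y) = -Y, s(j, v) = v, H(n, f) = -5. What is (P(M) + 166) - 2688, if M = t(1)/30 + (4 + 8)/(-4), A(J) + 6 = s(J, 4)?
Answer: -2519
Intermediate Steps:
A(J) = -2 (A(J) = -6 + 4 = -2)
M = -91/30 (M = -1*1/30 + (4 + 8)/(-4) = -1*1/30 + 12*(-¼) = -1/30 - 3 = -91/30 ≈ -3.0333)
P(E) = 3 (P(E) = -2 - 1*(-5) = -2 + 5 = 3)
(P(M) + 166) - 2688 = (3 + 166) - 2688 = 169 - 2688 = -2519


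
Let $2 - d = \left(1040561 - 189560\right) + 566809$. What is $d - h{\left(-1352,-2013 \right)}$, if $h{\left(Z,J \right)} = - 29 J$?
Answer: $-1476185$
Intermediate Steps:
$d = -1417808$ ($d = 2 - \left(\left(1040561 - 189560\right) + 566809\right) = 2 - \left(851001 + 566809\right) = 2 - 1417810 = -1417808$)
$d - h{\left(-1352,-2013 \right)} = -1417808 - \left(-29\right) \left(-2013\right) = -1417808 - 58377 = -1476185$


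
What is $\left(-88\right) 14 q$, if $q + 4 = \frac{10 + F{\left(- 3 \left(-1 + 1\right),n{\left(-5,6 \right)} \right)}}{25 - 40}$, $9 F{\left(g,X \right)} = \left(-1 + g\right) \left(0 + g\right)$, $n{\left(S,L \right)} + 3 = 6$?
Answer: $\frac{17248}{3} \approx 5749.3$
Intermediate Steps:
$n{\left(S,L \right)} = 3$ ($n{\left(S,L \right)} = -3 + 6 = 3$)
$F{\left(g,X \right)} = \frac{g \left(-1 + g\right)}{9}$ ($F{\left(g,X \right)} = \frac{\left(-1 + g\right) \left(0 + g\right)}{9} = \frac{\left(-1 + g\right) g}{9} = \frac{g \left(-1 + g\right)}{9}$)
$q = - \frac{14}{3}$ ($q = -4 + \frac{10 + \frac{- 3 \left(-1 + 1\right) \left(-1 - 3 \left(-1 + 1\right)\right)}{9}}{25 - 40} = -4 + \frac{10 + \frac{\left(-3\right) 0 \left(-1 - 0\right)}{9}}{-15} = -4 + \left(10 + \frac{1}{9} \cdot 0 \left(-1 + 0\right)\right) \left(- \frac{1}{15}\right) = -4 + \left(10 + \frac{1}{9} \cdot 0 \left(-1\right)\right) \left(- \frac{1}{15}\right) = -4 + \left(10 + 0\right) \left(- \frac{1}{15}\right) = -4 + 10 \left(- \frac{1}{15}\right) = -4 - \frac{2}{3} = - \frac{14}{3} \approx -4.6667$)
$\left(-88\right) 14 q = \left(-88\right) 14 \left(- \frac{14}{3}\right) = \left(-1232\right) \left(- \frac{14}{3}\right) = \frac{17248}{3}$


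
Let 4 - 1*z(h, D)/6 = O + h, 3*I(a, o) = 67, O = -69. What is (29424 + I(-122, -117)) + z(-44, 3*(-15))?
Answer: 90445/3 ≈ 30148.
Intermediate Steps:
I(a, o) = 67/3 (I(a, o) = (⅓)*67 = 67/3)
z(h, D) = 438 - 6*h (z(h, D) = 24 - 6*(-69 + h) = 24 + (414 - 6*h) = 438 - 6*h)
(29424 + I(-122, -117)) + z(-44, 3*(-15)) = (29424 + 67/3) + (438 - 6*(-44)) = 88339/3 + (438 + 264) = 88339/3 + 702 = 90445/3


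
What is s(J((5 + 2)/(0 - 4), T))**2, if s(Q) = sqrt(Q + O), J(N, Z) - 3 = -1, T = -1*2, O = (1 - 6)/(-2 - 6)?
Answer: 21/8 ≈ 2.6250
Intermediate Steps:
O = 5/8 (O = -5/(-8) = -5*(-1/8) = 5/8 ≈ 0.62500)
T = -2
J(N, Z) = 2 (J(N, Z) = 3 - 1 = 2)
s(Q) = sqrt(5/8 + Q) (s(Q) = sqrt(Q + 5/8) = sqrt(5/8 + Q))
s(J((5 + 2)/(0 - 4), T))**2 = (sqrt(10 + 16*2)/4)**2 = (sqrt(10 + 32)/4)**2 = (sqrt(42)/4)**2 = 21/8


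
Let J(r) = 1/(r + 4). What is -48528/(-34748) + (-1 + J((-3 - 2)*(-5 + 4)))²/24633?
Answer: 203421916/145654929 ≈ 1.3966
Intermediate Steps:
J(r) = 1/(4 + r)
-48528/(-34748) + (-1 + J((-3 - 2)*(-5 + 4)))²/24633 = -48528/(-34748) + (-1 + 1/(4 + (-3 - 2)*(-5 + 4)))²/24633 = -48528*(-1/34748) + (-1 + 1/(4 - 5*(-1)))²*(1/24633) = 12132/8687 + (-1 + 1/(4 + 5))²*(1/24633) = 12132/8687 + (-1 + 1/9)²*(1/24633) = 12132/8687 + (-1 + ⅑)²*(1/24633) = 12132/8687 + (-8/9)²*(1/24633) = 12132/8687 + (64/81)*(1/24633) = 12132/8687 + 64/1995273 = 203421916/145654929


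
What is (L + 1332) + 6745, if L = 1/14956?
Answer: 120799613/14956 ≈ 8077.0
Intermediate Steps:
L = 1/14956 ≈ 6.6863e-5
(L + 1332) + 6745 = (1/14956 + 1332) + 6745 = 19921393/14956 + 6745 = 120799613/14956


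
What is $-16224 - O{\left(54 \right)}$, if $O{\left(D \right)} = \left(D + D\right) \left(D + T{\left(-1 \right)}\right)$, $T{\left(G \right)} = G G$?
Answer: $-22164$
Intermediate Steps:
$T{\left(G \right)} = G^{2}$
$O{\left(D \right)} = 2 D \left(1 + D\right)$ ($O{\left(D \right)} = \left(D + D\right) \left(D + \left(-1\right)^{2}\right) = 2 D \left(D + 1\right) = 2 D \left(1 + D\right)$)
$-16224 - O{\left(54 \right)} = -16224 - 2 \cdot 54 \left(1 + 54\right) = -16224 - 2 \cdot 54 \cdot 55 = -16224 - 5940 = -22164$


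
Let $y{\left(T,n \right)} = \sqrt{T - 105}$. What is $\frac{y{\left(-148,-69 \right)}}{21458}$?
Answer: $\frac{i \sqrt{253}}{21458} \approx 0.00074126 i$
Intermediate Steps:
$y{\left(T,n \right)} = \sqrt{-105 + T}$
$\frac{y{\left(-148,-69 \right)}}{21458} = \frac{\sqrt{-105 - 148}}{21458} = \sqrt{-253} \cdot \frac{1}{21458} = i \sqrt{253} \cdot \frac{1}{21458} = \frac{i \sqrt{253}}{21458}$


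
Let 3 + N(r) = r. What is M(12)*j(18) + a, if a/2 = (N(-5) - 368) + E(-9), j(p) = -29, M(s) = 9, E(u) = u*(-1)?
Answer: -995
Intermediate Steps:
E(u) = -u
N(r) = -3 + r
a = -734 (a = 2*(((-3 - 5) - 368) - 1*(-9)) = 2*((-8 - 368) + 9) = 2*(-376 + 9) = 2*(-367) = -734)
M(12)*j(18) + a = 9*(-29) - 734 = -261 - 734 = -995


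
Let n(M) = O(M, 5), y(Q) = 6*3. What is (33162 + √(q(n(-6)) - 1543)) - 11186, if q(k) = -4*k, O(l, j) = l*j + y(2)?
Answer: 21976 + I*√1495 ≈ 21976.0 + 38.665*I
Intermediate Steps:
y(Q) = 18
O(l, j) = 18 + j*l (O(l, j) = l*j + 18 = j*l + 18 = 18 + j*l)
n(M) = 18 + 5*M
(33162 + √(q(n(-6)) - 1543)) - 11186 = (33162 + √(-4*(18 + 5*(-6)) - 1543)) - 11186 = (33162 + √(-4*(18 - 30) - 1543)) - 11186 = (33162 + √(-4*(-12) - 1543)) - 11186 = (33162 + √(48 - 1543)) - 11186 = (33162 + √(-1495)) - 11186 = (33162 + I*√1495) - 11186 = 21976 + I*√1495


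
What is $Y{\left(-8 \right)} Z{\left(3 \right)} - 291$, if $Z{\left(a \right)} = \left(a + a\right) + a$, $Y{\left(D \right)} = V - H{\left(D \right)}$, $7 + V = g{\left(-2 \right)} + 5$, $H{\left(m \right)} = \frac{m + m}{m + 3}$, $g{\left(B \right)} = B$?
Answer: $- \frac{1779}{5} \approx -355.8$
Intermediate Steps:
$H{\left(m \right)} = \frac{2 m}{3 + m}$
$V = -4$ ($V = -7 + \left(-2 + 5\right) = -7 + 3 = -4$)
$Y{\left(D \right)} = -4 - \frac{2 D}{3 + D}$
$Z{\left(a \right)} = 3 a$ ($Z{\left(a \right)} = 2 a + a = 3 a$)
$Y{\left(-8 \right)} Z{\left(3 \right)} - 291 = \frac{6 \left(-2 - -8\right)}{3 - 8} \cdot 3 \cdot 3 - 291 = \frac{6 \left(-2 + 8\right)}{-5} \cdot 9 - 291 = 6 \left(- \frac{1}{5}\right) 6 \cdot 9 - 291 = \left(- \frac{36}{5}\right) 9 - 291 = - \frac{324}{5} - 291 = - \frac{1779}{5}$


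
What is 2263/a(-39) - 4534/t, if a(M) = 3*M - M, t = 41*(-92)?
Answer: -1022798/36777 ≈ -27.811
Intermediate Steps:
t = -3772
a(M) = 2*M
2263/a(-39) - 4534/t = 2263/((2*(-39))) - 4534/(-3772) = 2263/(-78) - 4534*(-1/3772) = 2263*(-1/78) + 2267/1886 = -2263/78 + 2267/1886 = -1022798/36777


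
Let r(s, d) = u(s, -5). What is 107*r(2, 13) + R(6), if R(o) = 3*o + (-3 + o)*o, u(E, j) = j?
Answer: -499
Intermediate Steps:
r(s, d) = -5
R(o) = 3*o + o*(-3 + o)
107*r(2, 13) + R(6) = 107*(-5) + 6**2 = -535 + 36 = -499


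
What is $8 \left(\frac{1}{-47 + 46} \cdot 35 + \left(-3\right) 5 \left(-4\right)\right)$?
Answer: $200$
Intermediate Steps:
$8 \left(\frac{1}{-47 + 46} \cdot 35 + \left(-3\right) 5 \left(-4\right)\right) = 8 \left(\frac{1}{-1} \cdot 35 - -60\right) = 8 \left(\left(-1\right) 35 + 60\right) = 8 \left(-35 + 60\right) = 8 \cdot 25 = 200$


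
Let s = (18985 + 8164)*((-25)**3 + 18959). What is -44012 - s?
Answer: -90558778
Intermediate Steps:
s = 90514766 (s = 27149*(-15625 + 18959) = 27149*3334 = 90514766)
-44012 - s = -44012 - 1*90514766 = -44012 - 90514766 = -90558778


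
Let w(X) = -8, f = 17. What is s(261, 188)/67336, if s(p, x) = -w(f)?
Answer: 1/8417 ≈ 0.00011881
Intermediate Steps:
s(p, x) = 8 (s(p, x) = -1*(-8) = 8)
s(261, 188)/67336 = 8/67336 = 8*(1/67336) = 1/8417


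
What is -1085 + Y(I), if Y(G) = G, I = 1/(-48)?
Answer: -52081/48 ≈ -1085.0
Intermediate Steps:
I = -1/48 ≈ -0.020833
-1085 + Y(I) = -1085 - 1/48 = -52081/48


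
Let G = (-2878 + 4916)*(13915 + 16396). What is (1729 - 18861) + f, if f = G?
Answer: 61756686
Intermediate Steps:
G = 61773818 (G = 2038*30311 = 61773818)
f = 61773818
(1729 - 18861) + f = (1729 - 18861) + 61773818 = -17132 + 61773818 = 61756686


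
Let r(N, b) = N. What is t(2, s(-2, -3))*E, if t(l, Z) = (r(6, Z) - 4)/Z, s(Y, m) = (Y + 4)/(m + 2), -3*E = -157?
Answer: -157/3 ≈ -52.333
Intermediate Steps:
E = 157/3 (E = -⅓*(-157) = 157/3 ≈ 52.333)
s(Y, m) = (4 + Y)/(2 + m)
t(l, Z) = 2/Z (t(l, Z) = (6 - 4)/Z = 2/Z)
t(2, s(-2, -3))*E = (2/(((4 - 2)/(2 - 3))))*(157/3) = (2/((2/(-1))))*(157/3) = (2/((-1*2)))*(157/3) = (2/(-2))*(157/3) = (2*(-½))*(157/3) = -1*157/3 = -157/3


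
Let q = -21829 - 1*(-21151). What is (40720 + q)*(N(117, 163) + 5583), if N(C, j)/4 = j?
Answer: 249661870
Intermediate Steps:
N(C, j) = 4*j
q = -678 (q = -21829 + 21151 = -678)
(40720 + q)*(N(117, 163) + 5583) = (40720 - 678)*(4*163 + 5583) = 40042*(652 + 5583) = 40042*6235 = 249661870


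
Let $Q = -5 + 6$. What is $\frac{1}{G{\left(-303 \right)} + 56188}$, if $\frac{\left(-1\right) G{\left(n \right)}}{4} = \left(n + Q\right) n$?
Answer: $- \frac{1}{309836} \approx -3.2275 \cdot 10^{-6}$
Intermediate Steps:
$Q = 1$
$G{\left(n \right)} = - 4 n \left(1 + n\right)$ ($G{\left(n \right)} = - 4 \left(n + 1\right) n = - 4 \left(1 + n\right) n = - 4 n \left(1 + n\right)$)
$\frac{1}{G{\left(-303 \right)} + 56188} = \frac{1}{\left(-4\right) \left(-303\right) \left(1 - 303\right) + 56188} = \frac{1}{\left(-4\right) \left(-303\right) \left(-302\right) + 56188} = \frac{1}{-366024 + 56188} = \frac{1}{-309836} = - \frac{1}{309836}$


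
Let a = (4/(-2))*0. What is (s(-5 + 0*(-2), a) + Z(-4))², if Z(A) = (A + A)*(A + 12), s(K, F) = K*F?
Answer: 4096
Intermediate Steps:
a = 0 (a = (4*(-½))*0 = -2*0 = 0)
s(K, F) = F*K
Z(A) = 2*A*(12 + A) (Z(A) = (2*A)*(12 + A) = 2*A*(12 + A))
(s(-5 + 0*(-2), a) + Z(-4))² = (0*(-5 + 0*(-2)) + 2*(-4)*(12 - 4))² = (0*(-5 + 0) + 2*(-4)*8)² = (0*(-5) - 64)² = (0 - 64)² = (-64)² = 4096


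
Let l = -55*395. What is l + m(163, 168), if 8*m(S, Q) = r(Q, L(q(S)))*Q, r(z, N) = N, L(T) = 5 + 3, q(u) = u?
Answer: -21557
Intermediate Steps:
L(T) = 8
l = -21725
m(S, Q) = Q (m(S, Q) = (8*Q)/8 = Q)
l + m(163, 168) = -21725 + 168 = -21557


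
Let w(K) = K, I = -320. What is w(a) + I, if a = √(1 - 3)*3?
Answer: -320 + 3*I*√2 ≈ -320.0 + 4.2426*I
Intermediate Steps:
a = 3*I*√2 (a = √(-2)*3 = (I*√2)*3 = 3*I*√2 ≈ 4.2426*I)
w(a) + I = 3*I*√2 - 320 = -320 + 3*I*√2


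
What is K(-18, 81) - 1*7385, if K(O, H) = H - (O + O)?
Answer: -7268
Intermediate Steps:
K(O, H) = H - 2*O
K(-18, 81) - 1*7385 = (81 - 2*(-18)) - 1*7385 = (81 + 36) - 7385 = 117 - 7385 = -7268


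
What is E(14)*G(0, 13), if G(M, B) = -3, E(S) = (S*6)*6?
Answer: -1512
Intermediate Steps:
E(S) = 36*S (E(S) = (6*S)*6 = 36*S)
E(14)*G(0, 13) = (36*14)*(-3) = 504*(-3) = -1512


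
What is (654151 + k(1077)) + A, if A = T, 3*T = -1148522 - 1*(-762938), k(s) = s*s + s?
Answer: 1686629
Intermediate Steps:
k(s) = s + s**2 (k(s) = s**2 + s = s + s**2)
T = -128528 (T = (-1148522 - 1*(-762938))/3 = (-1148522 + 762938)/3 = (1/3)*(-385584) = -128528)
A = -128528
(654151 + k(1077)) + A = (654151 + 1077*(1 + 1077)) - 128528 = (654151 + 1077*1078) - 128528 = (654151 + 1161006) - 128528 = 1815157 - 128528 = 1686629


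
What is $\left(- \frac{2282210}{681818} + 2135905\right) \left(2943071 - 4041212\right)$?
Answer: $- \frac{799609278882532140}{340909} \approx -2.3455 \cdot 10^{12}$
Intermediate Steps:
$\left(- \frac{2282210}{681818} + 2135905\right) \left(2943071 - 4041212\right) = \left(\left(-2282210\right) \frac{1}{681818} + 2135905\right) \left(-1098141\right) = \left(- \frac{1141105}{340909} + 2135905\right) \left(-1098141\right) = \frac{728148096540}{340909} \left(-1098141\right) = - \frac{799609278882532140}{340909}$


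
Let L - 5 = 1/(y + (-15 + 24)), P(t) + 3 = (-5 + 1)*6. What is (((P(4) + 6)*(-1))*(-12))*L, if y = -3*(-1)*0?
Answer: -1288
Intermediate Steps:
y = 0 (y = 3*0 = 0)
P(t) = -27 (P(t) = -3 + (-5 + 1)*6 = -3 - 4*6 = -3 - 24 = -27)
L = 46/9 (L = 5 + 1/(0 + (-15 + 24)) = 5 + 1/(0 + 9) = 5 + 1/9 = 5 + ⅑ = 46/9 ≈ 5.1111)
(((P(4) + 6)*(-1))*(-12))*L = (((-27 + 6)*(-1))*(-12))*(46/9) = (-21*(-1)*(-12))*(46/9) = (21*(-12))*(46/9) = -252*46/9 = -1288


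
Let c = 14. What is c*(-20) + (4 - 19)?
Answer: -295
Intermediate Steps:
c*(-20) + (4 - 19) = 14*(-20) + (4 - 19) = -280 - 15 = -295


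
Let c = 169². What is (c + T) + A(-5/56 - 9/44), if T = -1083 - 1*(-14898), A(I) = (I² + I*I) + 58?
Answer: 8050950713/189728 ≈ 42434.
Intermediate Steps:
A(I) = 58 + 2*I² (A(I) = (I² + I²) + 58 = 2*I² + 58 = 58 + 2*I²)
c = 28561
T = 13815 (T = -1083 + 14898 = 13815)
(c + T) + A(-5/56 - 9/44) = (28561 + 13815) + (58 + 2*(-5/56 - 9/44)²) = 42376 + (58 + 2*(-5*1/56 - 9*1/44)²) = 42376 + (58 + 2*(-5/56 - 9/44)²) = 42376 + (58 + 2*(-181/616)²) = 42376 + (58 + 2*(32761/379456)) = 42376 + (58 + 32761/189728) = 42376 + 11036985/189728 = 8050950713/189728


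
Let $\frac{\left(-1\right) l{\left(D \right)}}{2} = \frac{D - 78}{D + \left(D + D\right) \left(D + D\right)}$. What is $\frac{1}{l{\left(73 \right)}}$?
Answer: $\frac{21389}{10} \approx 2138.9$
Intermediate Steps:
$l{\left(D \right)} = - \frac{2 \left(-78 + D\right)}{D + 4 D^{2}}$ ($l{\left(D \right)} = - 2 \frac{D - 78}{D + \left(D + D\right) \left(D + D\right)} = - 2 \frac{-78 + D}{D + 2 D 2 D} = - 2 \frac{-78 + D}{D + 4 D^{2}} = - \frac{2 \left(-78 + D\right)}{D + 4 D^{2}}$)
$\frac{1}{l{\left(73 \right)}} = \frac{1}{2 \cdot \frac{1}{73} \frac{1}{1 + 4 \cdot 73} \left(78 - 73\right)} = \frac{1}{2 \cdot \frac{1}{73} \frac{1}{1 + 292} \left(78 - 73\right)} = \frac{1}{2 \cdot \frac{1}{73} \cdot \frac{1}{293} \cdot 5} = \frac{1}{\frac{10}{21389}} = \frac{21389}{10}$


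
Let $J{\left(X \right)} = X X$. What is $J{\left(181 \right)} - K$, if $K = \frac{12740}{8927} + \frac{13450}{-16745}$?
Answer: $\frac{979421337373}{29896523} \approx 32760.0$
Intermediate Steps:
$J{\left(X \right)} = X^{2}$
$K = \frac{18652630}{29896523}$ ($K = 12740 \cdot \frac{1}{8927} + 13450 \left(- \frac{1}{16745}\right) = \frac{12740}{8927} - \frac{2690}{3349} = \frac{18652630}{29896523} \approx 0.62391$)
$J{\left(181 \right)} - K = 181^{2} - \frac{18652630}{29896523} = 32761 - \frac{18652630}{29896523} = \frac{979421337373}{29896523}$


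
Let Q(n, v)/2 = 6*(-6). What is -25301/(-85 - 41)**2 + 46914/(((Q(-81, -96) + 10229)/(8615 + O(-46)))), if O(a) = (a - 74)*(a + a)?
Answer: 2091273999809/23036076 ≈ 90783.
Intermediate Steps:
O(a) = 2*a*(-74 + a) (O(a) = (-74 + a)*(2*a) = 2*a*(-74 + a))
Q(n, v) = -72 (Q(n, v) = 2*(6*(-6)) = 2*(-36) = -72)
-25301/(-85 - 41)**2 + 46914/(((Q(-81, -96) + 10229)/(8615 + O(-46)))) = -25301/(-85 - 41)**2 + 46914/(((-72 + 10229)/(8615 + 2*(-46)*(-74 - 46)))) = -25301/((-126)**2) + 46914/((10157/(8615 + 2*(-46)*(-120)))) = -25301/15876 + 46914/((10157/(8615 + 11040))) = -25301*1/15876 + 46914/((10157/19655)) = -25301/15876 + 46914/((10157*(1/19655))) = -25301/15876 + 46914/(10157/19655) = -25301/15876 + 46914*(19655/10157) = -25301/15876 + 131727810/1451 = 2091273999809/23036076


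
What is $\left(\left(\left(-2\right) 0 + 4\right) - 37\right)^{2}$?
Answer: $1089$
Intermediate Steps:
$\left(\left(\left(-2\right) 0 + 4\right) - 37\right)^{2} = \left(\left(0 + 4\right) - 37\right)^{2} = \left(4 - 37\right)^{2} = \left(-33\right)^{2} = 1089$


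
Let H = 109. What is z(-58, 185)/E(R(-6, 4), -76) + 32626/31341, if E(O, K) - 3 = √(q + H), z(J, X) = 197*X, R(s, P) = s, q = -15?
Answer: -684779005/532797 + 7289*√94/17 ≈ 2871.8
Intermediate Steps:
E(O, K) = 3 + √94 (E(O, K) = 3 + √(-15 + 109) = 3 + √94)
z(-58, 185)/E(R(-6, 4), -76) + 32626/31341 = (197*185)/(3 + √94) + 32626/31341 = 36445/(3 + √94) + 32626*(1/31341) = 36445/(3 + √94) + 32626/31341 = 32626/31341 + 36445/(3 + √94)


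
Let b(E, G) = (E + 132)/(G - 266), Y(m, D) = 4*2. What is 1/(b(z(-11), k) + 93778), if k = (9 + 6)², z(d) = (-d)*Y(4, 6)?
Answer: 41/3844678 ≈ 1.0664e-5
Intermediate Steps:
Y(m, D) = 8
z(d) = -8*d (z(d) = -d*8 = -8*d)
k = 225 (k = 15² = 225)
b(E, G) = (132 + E)/(-266 + G)
1/(b(z(-11), k) + 93778) = 1/((132 - 8*(-11))/(-266 + 225) + 93778) = 1/((132 + 88)/(-41) + 93778) = 1/(-1/41*220 + 93778) = 1/(-220/41 + 93778) = 1/(3844678/41) = 41/3844678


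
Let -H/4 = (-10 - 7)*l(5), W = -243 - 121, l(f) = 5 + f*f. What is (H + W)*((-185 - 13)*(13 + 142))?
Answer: -51436440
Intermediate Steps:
l(f) = 5 + f²
W = -364
H = 2040 (H = -4*(-10 - 7)*(5 + 5²) = -(-68)*(5 + 25) = -(-68)*30 = -4*(-510) = 2040)
(H + W)*((-185 - 13)*(13 + 142)) = (2040 - 364)*((-185 - 13)*(13 + 142)) = 1676*(-198*155) = 1676*(-30690) = -51436440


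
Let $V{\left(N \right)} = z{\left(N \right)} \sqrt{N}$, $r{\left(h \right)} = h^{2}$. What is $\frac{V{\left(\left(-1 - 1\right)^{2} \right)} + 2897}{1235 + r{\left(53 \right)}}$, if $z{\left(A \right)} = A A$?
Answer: $\frac{2929}{4044} \approx 0.72428$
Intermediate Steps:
$z{\left(A \right)} = A^{2}$
$V{\left(N \right)} = N^{\frac{5}{2}}$ ($V{\left(N \right)} = N^{2} \sqrt{N} = N^{\frac{5}{2}}$)
$\frac{V{\left(\left(-1 - 1\right)^{2} \right)} + 2897}{1235 + r{\left(53 \right)}} = \frac{\left(\left(-1 - 1\right)^{2}\right)^{\frac{5}{2}} + 2897}{1235 + 53^{2}} = \frac{\left(\left(-2\right)^{2}\right)^{\frac{5}{2}} + 2897}{1235 + 2809} = \frac{4^{\frac{5}{2}} + 2897}{4044} = \left(32 + 2897\right) \frac{1}{4044} = 2929 \cdot \frac{1}{4044} = \frac{2929}{4044}$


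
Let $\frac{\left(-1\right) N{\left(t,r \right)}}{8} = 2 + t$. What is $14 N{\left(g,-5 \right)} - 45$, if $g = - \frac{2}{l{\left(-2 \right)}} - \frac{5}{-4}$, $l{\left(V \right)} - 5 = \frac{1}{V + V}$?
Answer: $- \frac{6875}{19} \approx -361.84$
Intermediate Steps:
$l{\left(V \right)} = 5 + \frac{1}{2 V}$ ($l{\left(V \right)} = 5 + \frac{1}{V + V} = 5 + \frac{1}{2 V}$)
$g = \frac{63}{76}$ ($g = - \frac{2}{5 + \frac{1}{2 \left(-2\right)}} - \frac{5}{-4} = - \frac{2}{5 + \frac{1}{2} \left(- \frac{1}{2}\right)} - - \frac{5}{4} = - \frac{2}{5 - \frac{1}{4}} + \frac{5}{4} = - \frac{2}{\frac{19}{4}} + \frac{5}{4} = \left(-2\right) \frac{4}{19} + \frac{5}{4} = - \frac{8}{19} + \frac{5}{4} = \frac{63}{76} \approx 0.82895$)
$N{\left(t,r \right)} = -16 - 8 t$ ($N{\left(t,r \right)} = - 8 \left(2 + t\right) = -16 - 8 t$)
$14 N{\left(g,-5 \right)} - 45 = 14 \left(-16 - \frac{126}{19}\right) - 45 = 14 \left(- \frac{430}{19}\right) - 45 = - \frac{6020}{19} - 45 = - \frac{6875}{19}$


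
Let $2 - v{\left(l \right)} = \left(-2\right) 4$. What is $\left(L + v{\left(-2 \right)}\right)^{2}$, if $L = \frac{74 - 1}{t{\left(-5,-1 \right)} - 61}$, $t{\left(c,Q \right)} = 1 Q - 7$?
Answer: $\frac{380689}{4761} \approx 79.96$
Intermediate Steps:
$t{\left(c,Q \right)} = -7 + Q$ ($t{\left(c,Q \right)} = Q - 7 = -7 + Q$)
$L = - \frac{73}{69}$ ($L = \frac{74 - 1}{\left(-7 - 1\right) - 61} = \frac{73}{-8 - 61} = \frac{73}{-69} = 73 \left(- \frac{1}{69}\right) = - \frac{73}{69} \approx -1.058$)
$v{\left(l \right)} = 10$ ($v{\left(l \right)} = 2 - \left(-2\right) 4 = 2 - -8 = 2 + 8 = 10$)
$\left(L + v{\left(-2 \right)}\right)^{2} = \left(- \frac{73}{69} + 10\right)^{2} = \left(\frac{617}{69}\right)^{2} = \frac{380689}{4761}$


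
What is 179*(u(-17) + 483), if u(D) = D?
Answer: 83414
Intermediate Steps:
179*(u(-17) + 483) = 179*(-17 + 483) = 179*466 = 83414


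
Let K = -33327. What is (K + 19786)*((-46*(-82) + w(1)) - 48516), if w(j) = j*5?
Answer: 605810799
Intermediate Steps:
w(j) = 5*j
(K + 19786)*((-46*(-82) + w(1)) - 48516) = (-33327 + 19786)*((-46*(-82) + 5*1) - 48516) = -13541*((3772 + 5) - 48516) = -13541*(3777 - 48516) = -13541*(-44739) = 605810799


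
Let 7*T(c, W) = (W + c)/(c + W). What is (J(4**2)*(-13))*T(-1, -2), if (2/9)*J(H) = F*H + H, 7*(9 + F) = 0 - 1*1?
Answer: 53352/49 ≈ 1088.8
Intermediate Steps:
F = -64/7 (F = -9 + (0 - 1*1)/7 = -9 + (0 - 1)/7 = -9 + (1/7)*(-1) = -9 - 1/7 = -64/7 ≈ -9.1429)
J(H) = -513*H/14 (J(H) = 9*(-64*H/7 + H)/2 = 9*(-57*H/7)/2 = -513*H/14)
T(c, W) = 1/7 (T(c, W) = ((W + c)/(c + W))/7 = ((W + c)/(W + c))/7 = (1/7)*1 = 1/7)
(J(4**2)*(-13))*T(-1, -2) = (-513/14*4**2*(-13))*(1/7) = (-513/14*16*(-13))*(1/7) = -4104/7*(-13)*(1/7) = (53352/7)*(1/7) = 53352/49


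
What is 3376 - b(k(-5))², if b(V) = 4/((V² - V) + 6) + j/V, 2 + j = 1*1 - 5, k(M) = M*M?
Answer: 193713864176/57380625 ≈ 3375.9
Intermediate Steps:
k(M) = M²
j = -6 (j = -2 + (1*1 - 5) = -2 + (1 - 5) = -2 - 4 = -6)
b(V) = -6/V + 4/(6 + V² - V) (b(V) = 4/((V² - V) + 6) - 6/V = 4/(6 + V² - V) - 6/V = -6/V + 4/(6 + V² - V))
3376 - b(k(-5))² = 3376 - (2*(-18 - 3*((-5)²)² + 5*(-5)²)/(((-5)²)*(6 + ((-5)²)² - 1*(-5)²)))² = 3376 - (2*(-18 - 3*25² + 5*25)/(25*(6 + 25² - 1*25)))² = 3376 - (2*(1/25)*(-18 - 3*625 + 125)/(6 + 625 - 25))² = 3376 - (2*(1/25)*(-18 - 1875 + 125)/606)² = 3376 - (2*(1/25)*(1/606)*(-1768))² = 3376 - (-1768/7575)² = 3376 - 1*3125824/57380625 = 3376 - 3125824/57380625 = 193713864176/57380625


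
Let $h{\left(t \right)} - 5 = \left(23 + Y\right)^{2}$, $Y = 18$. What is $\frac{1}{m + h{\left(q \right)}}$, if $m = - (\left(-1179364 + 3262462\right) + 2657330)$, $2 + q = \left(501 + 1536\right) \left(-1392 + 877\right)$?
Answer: $- \frac{1}{4738742} \approx -2.1103 \cdot 10^{-7}$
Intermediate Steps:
$q = -1049057$ ($q = -2 + \left(501 + 1536\right) \left(-1392 + 877\right) = -2 + 2037 \left(-515\right) = -2 - 1049055 = -1049057$)
$m = -4740428$ ($m = - (2083098 + 2657330) = \left(-1\right) 4740428 = -4740428$)
$h{\left(t \right)} = 1686$ ($h{\left(t \right)} = 5 + \left(23 + 18\right)^{2} = 5 + 41^{2} = 5 + 1681 = 1686$)
$\frac{1}{m + h{\left(q \right)}} = \frac{1}{-4740428 + 1686} = \frac{1}{-4738742} = - \frac{1}{4738742}$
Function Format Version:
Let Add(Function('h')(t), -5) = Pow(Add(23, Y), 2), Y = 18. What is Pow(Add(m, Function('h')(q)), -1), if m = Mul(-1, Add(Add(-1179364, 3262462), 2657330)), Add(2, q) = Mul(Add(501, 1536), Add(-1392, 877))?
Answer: Rational(-1, 4738742) ≈ -2.1103e-7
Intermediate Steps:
q = -1049057 (q = Add(-2, Mul(Add(501, 1536), Add(-1392, 877))) = Add(-2, Mul(2037, -515)) = Add(-2, -1049055) = -1049057)
m = -4740428 (m = Mul(-1, Add(2083098, 2657330)) = Mul(-1, 4740428) = -4740428)
Function('h')(t) = 1686 (Function('h')(t) = Add(5, Pow(Add(23, 18), 2)) = Add(5, Pow(41, 2)) = Add(5, 1681) = 1686)
Pow(Add(m, Function('h')(q)), -1) = Pow(Add(-4740428, 1686), -1) = Pow(-4738742, -1) = Rational(-1, 4738742)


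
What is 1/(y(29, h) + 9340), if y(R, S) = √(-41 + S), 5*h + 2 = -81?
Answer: 11675/109044572 - 3*I*√10/109044572 ≈ 0.00010707 - 8.7e-8*I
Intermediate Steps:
h = -83/5 (h = -⅖ + (⅕)*(-81) = -⅖ - 81/5 = -83/5 ≈ -16.600)
1/(y(29, h) + 9340) = 1/(√(-41 - 83/5) + 9340) = 1/(√(-288/5) + 9340) = 1/(12*I*√10/5 + 9340) = 1/(9340 + 12*I*√10/5)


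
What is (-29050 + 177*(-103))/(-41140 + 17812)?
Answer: 47281/23328 ≈ 2.0268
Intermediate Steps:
(-29050 + 177*(-103))/(-41140 + 17812) = (-29050 - 18231)/(-23328) = -47281*(-1/23328) = 47281/23328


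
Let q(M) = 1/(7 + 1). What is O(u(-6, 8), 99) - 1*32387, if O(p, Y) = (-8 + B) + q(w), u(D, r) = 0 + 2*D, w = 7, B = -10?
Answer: -259239/8 ≈ -32405.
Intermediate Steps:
q(M) = ⅛ (q(M) = 1/8 = ⅛)
u(D, r) = 2*D
O(p, Y) = -143/8 (O(p, Y) = (-8 - 10) + ⅛ = -18 + ⅛ = -143/8)
O(u(-6, 8), 99) - 1*32387 = -143/8 - 1*32387 = -143/8 - 32387 = -259239/8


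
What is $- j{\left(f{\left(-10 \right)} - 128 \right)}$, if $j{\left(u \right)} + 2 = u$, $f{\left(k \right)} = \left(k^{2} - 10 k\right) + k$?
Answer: $-60$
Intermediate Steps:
$f{\left(k \right)} = k^{2} - 9 k$
$j{\left(u \right)} = -2 + u$
$- j{\left(f{\left(-10 \right)} - 128 \right)} = - (-2 - \left(128 + 10 \left(-9 - 10\right)\right)) = - (-2 - -62) = - (-2 + \left(190 - 128\right)) = - (-2 + 62) = \left(-1\right) 60 = -60$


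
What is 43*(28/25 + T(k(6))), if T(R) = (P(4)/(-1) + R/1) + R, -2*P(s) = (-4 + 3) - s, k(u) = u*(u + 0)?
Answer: 151833/50 ≈ 3036.7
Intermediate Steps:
k(u) = u² (k(u) = u*u = u²)
P(s) = ½ + s/2 (P(s) = -((-4 + 3) - s)/2 = -(-1 - s)/2 = ½ + s/2)
T(R) = -5/2 + 2*R (T(R) = ((½ + (½)*4)/(-1) + R/1) + R = ((½ + 2)*(-1) + R*1) + R = ((5/2)*(-1) + R) + R = (-5/2 + R) + R = -5/2 + 2*R)
43*(28/25 + T(k(6))) = 43*(28/25 + (-5/2 + 2*6²)) = 43*(28*(1/25) + (-5/2 + 2*36)) = 43*(28/25 + (-5/2 + 72)) = 43*(28/25 + 139/2) = 43*(3531/50) = 151833/50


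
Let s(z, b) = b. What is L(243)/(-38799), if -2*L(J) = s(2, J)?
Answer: 3/958 ≈ 0.0031315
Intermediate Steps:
L(J) = -J/2
L(243)/(-38799) = -½*243/(-38799) = -243/2*(-1/38799) = 3/958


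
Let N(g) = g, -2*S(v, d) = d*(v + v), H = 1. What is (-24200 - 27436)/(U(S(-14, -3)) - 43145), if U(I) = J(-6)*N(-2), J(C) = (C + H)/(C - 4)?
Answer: 8606/7191 ≈ 1.1968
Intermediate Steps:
S(v, d) = -d*v (S(v, d) = -d*(v + v)/2 = -d*2*v/2 = -d*v)
J(C) = (1 + C)/(-4 + C) (J(C) = (C + 1)/(C - 4) = (1 + C)/(-4 + C))
U(I) = -1 (U(I) = ((1 - 6)/(-4 - 6))*(-2) = (-5/(-10))*(-2) = -⅒*(-5)*(-2) = (½)*(-2) = -1)
(-24200 - 27436)/(U(S(-14, -3)) - 43145) = (-24200 - 27436)/(-1 - 43145) = -51636/(-43146) = -51636*(-1/43146) = 8606/7191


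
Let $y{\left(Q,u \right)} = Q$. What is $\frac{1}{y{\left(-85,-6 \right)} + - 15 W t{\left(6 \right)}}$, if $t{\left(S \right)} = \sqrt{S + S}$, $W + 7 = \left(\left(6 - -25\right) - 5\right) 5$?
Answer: $\frac{17}{8168215} - \frac{738 \sqrt{3}}{8168215} \approx -0.00015441$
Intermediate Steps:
$W = 123$ ($W = -7 + \left(\left(6 - -25\right) - 5\right) 5 = -7 + \left(\left(6 + 25\right) - 5\right) 5 = -7 + \left(31 - 5\right) 5 = -7 + 26 \cdot 5 = -7 + 130 = 123$)
$t{\left(S \right)} = \sqrt{2} \sqrt{S}$ ($t{\left(S \right)} = \sqrt{2 S} = \sqrt{2} \sqrt{S}$)
$\frac{1}{y{\left(-85,-6 \right)} + - 15 W t{\left(6 \right)}} = \frac{1}{-85 + \left(-15\right) 123 \sqrt{2} \sqrt{6}} = \frac{1}{-85 - 1845 \cdot 2 \sqrt{3}} = \frac{1}{-85 - 3690 \sqrt{3}}$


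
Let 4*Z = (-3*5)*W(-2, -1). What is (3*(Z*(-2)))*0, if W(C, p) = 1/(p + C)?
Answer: 0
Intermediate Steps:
W(C, p) = 1/(C + p)
Z = 5/4 (Z = ((-3*5)/(-2 - 1))/4 = (-15/(-3))/4 = (-15*(-1/3))/4 = (1/4)*5 = 5/4 ≈ 1.2500)
(3*(Z*(-2)))*0 = (3*((5/4)*(-2)))*0 = (3*(-5/2))*0 = -15/2*0 = 0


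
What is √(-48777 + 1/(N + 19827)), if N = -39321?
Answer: I*√5705153034/342 ≈ 220.86*I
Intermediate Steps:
√(-48777 + 1/(N + 19827)) = √(-48777 + 1/(-39321 + 19827)) = √(-48777 + 1/(-19494)) = √(-48777 - 1/19494) = √(-950858839/19494) = I*√5705153034/342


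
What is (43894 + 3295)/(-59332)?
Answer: -47189/59332 ≈ -0.79534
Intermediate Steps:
(43894 + 3295)/(-59332) = 47189*(-1/59332) = -47189/59332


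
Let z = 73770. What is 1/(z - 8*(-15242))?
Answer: 1/195706 ≈ 5.1097e-6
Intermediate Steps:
1/(z - 8*(-15242)) = 1/(73770 - 8*(-15242)) = 1/(73770 + 121936) = 1/195706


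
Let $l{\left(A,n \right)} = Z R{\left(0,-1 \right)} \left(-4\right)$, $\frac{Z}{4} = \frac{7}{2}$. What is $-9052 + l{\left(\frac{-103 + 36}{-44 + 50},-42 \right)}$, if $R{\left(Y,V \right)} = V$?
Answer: $-8996$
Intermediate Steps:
$Z = 14$ ($Z = 4 \cdot \frac{7}{2} = 14$)
$l{\left(A,n \right)} = 56$ ($l{\left(A,n \right)} = 14 \left(-1\right) \left(-4\right) = \left(-14\right) \left(-4\right) = 56$)
$-9052 + l{\left(\frac{-103 + 36}{-44 + 50},-42 \right)} = -9052 + 56 = -8996$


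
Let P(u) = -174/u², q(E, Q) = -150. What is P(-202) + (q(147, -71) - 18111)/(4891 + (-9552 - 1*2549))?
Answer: 92983413/36774605 ≈ 2.5285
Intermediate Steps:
P(u) = -174/u²
P(-202) + (q(147, -71) - 18111)/(4891 + (-9552 - 1*2549)) = -174/(-202)² + (-150 - 18111)/(4891 + (-9552 - 1*2549)) = -174*1/40804 - 18261/(4891 + (-9552 - 2549)) = -87/20402 - 18261/(4891 - 12101) = -87/20402 - 18261/(-7210) = -87/20402 - 18261*(-1/7210) = -87/20402 + 18261/7210 = 92983413/36774605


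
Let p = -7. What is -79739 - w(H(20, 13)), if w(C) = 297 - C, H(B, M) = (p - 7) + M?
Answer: -80037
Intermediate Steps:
H(B, M) = -14 + M (H(B, M) = (-7 - 7) + M = -14 + M)
-79739 - w(H(20, 13)) = -79739 - (297 - (-14 + 13)) = -79739 - (297 - 1*(-1)) = -79739 - (297 + 1) = -79739 - 1*298 = -79739 - 298 = -80037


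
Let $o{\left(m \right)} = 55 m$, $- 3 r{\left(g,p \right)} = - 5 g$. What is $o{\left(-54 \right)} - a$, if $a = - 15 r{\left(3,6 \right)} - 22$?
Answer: $-2873$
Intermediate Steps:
$r{\left(g,p \right)} = \frac{5 g}{3}$ ($r{\left(g,p \right)} = - \frac{\left(-5\right) g}{3} = \frac{5 g}{3}$)
$a = -97$ ($a = - 15 \cdot \frac{5}{3} \cdot 3 - 22 = \left(-15\right) 5 - 22 = -75 - 22 = -97$)
$o{\left(-54 \right)} - a = 55 \left(-54\right) - -97 = -2970 + 97 = -2873$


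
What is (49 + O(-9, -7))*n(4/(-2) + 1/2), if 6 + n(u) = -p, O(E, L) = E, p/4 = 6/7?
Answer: -2640/7 ≈ -377.14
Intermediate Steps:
p = 24/7 (p = 4*(6/7) = 24/7 ≈ 3.4286)
n(u) = -66/7 (n(u) = -6 - 1*24/7 = -6 - 24/7 = -66/7)
(49 + O(-9, -7))*n(4/(-2) + 1/2) = (49 - 9)*(-66/7) = 40*(-66/7) = -2640/7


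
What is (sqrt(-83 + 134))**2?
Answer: 51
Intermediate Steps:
(sqrt(-83 + 134))**2 = (sqrt(51))**2 = 51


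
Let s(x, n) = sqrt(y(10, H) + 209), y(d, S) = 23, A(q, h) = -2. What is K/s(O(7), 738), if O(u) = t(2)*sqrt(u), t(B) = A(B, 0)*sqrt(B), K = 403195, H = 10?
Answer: 403195*sqrt(58)/116 ≈ 26471.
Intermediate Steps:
t(B) = -2*sqrt(B)
O(u) = -2*sqrt(2)*sqrt(u) (O(u) = (-2*sqrt(2))*sqrt(u) = -2*sqrt(2)*sqrt(u))
s(x, n) = 2*sqrt(58) (s(x, n) = sqrt(23 + 209) = sqrt(232) = 2*sqrt(58))
K/s(O(7), 738) = 403195/((2*sqrt(58))) = 403195*(sqrt(58)/116) = 403195*sqrt(58)/116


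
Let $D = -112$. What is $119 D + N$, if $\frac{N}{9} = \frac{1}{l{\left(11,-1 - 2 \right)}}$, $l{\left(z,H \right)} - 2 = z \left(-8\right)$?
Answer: $- \frac{1146217}{86} \approx -13328.0$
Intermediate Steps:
$l{\left(z,H \right)} = 2 - 8 z$ ($l{\left(z,H \right)} = 2 + z \left(-8\right) = 2 - 8 z$)
$N = - \frac{9}{86}$ ($N = \frac{9}{2 - 88} = \frac{9}{-86} = 9 \left(- \frac{1}{86}\right) = - \frac{9}{86} \approx -0.10465$)
$119 D + N = 119 \left(-112\right) - \frac{9}{86} = -13328 - \frac{9}{86} = - \frac{1146217}{86}$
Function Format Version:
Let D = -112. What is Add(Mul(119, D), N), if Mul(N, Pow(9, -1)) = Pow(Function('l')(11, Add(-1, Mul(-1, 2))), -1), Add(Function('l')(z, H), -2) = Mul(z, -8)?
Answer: Rational(-1146217, 86) ≈ -13328.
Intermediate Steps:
Function('l')(z, H) = Add(2, Mul(-8, z)) (Function('l')(z, H) = Add(2, Mul(z, -8)) = Add(2, Mul(-8, z)))
N = Rational(-9, 86) (N = Mul(9, Pow(Add(2, Mul(-8, 11)), -1)) = Mul(9, Pow(Add(2, -88), -1)) = Mul(9, Pow(-86, -1)) = Mul(9, Rational(-1, 86)) = Rational(-9, 86) ≈ -0.10465)
Add(Mul(119, D), N) = Add(Mul(119, -112), Rational(-9, 86)) = Add(-13328, Rational(-9, 86)) = Rational(-1146217, 86)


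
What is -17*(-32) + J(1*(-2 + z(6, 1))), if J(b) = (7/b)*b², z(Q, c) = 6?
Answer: 572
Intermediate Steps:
J(b) = 7*b
-17*(-32) + J(1*(-2 + z(6, 1))) = -17*(-32) + 7*(1*(-2 + 6)) = 544 + 7*(1*4) = 544 + 7*4 = 544 + 28 = 572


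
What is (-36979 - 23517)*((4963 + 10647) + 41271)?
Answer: -3441072976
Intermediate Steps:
(-36979 - 23517)*((4963 + 10647) + 41271) = -60496*(15610 + 41271) = -60496*56881 = -3441072976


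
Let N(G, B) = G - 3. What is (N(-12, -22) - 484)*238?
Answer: -118762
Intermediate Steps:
N(G, B) = -3 + G
(N(-12, -22) - 484)*238 = ((-3 - 12) - 484)*238 = (-15 - 484)*238 = -499*238 = -118762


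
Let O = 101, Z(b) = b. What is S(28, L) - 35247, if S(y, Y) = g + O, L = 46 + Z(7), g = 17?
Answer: -35129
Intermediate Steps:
L = 53 (L = 46 + 7 = 53)
S(y, Y) = 118 (S(y, Y) = 17 + 101 = 118)
S(28, L) - 35247 = 118 - 35247 = -35129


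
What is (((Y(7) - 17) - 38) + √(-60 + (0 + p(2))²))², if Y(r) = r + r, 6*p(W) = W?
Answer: 14590/9 - 574*I*√11/3 ≈ 1621.1 - 634.58*I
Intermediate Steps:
p(W) = W/6
Y(r) = 2*r
(((Y(7) - 17) - 38) + √(-60 + (0 + p(2))²))² = (((2*7 - 17) - 38) + √(-60 + (0 + (⅙)*2)²))² = (((14 - 17) - 38) + √(-60 + (0 + ⅓)²))² = ((-3 - 38) + √(-60 + (⅓)²))² = (-41 + √(-60 + ⅑))² = (-41 + √(-539/9))² = (-41 + 7*I*√11/3)²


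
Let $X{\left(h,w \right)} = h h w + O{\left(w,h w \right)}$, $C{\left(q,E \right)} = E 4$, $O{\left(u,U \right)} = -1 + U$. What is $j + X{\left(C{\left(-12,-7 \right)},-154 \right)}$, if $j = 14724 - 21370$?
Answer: $-123071$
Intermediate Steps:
$C{\left(q,E \right)} = 4 E$
$j = -6646$ ($j = 14724 - 21370 = -6646$)
$X{\left(h,w \right)} = -1 + h w + w h^{2}$ ($X{\left(h,w \right)} = h h w + \left(-1 + h w\right) = h^{2} w + \left(-1 + h w\right) = w h^{2} + \left(-1 + h w\right) = -1 + h w + w h^{2}$)
$j + X{\left(C{\left(-12,-7 \right)},-154 \right)} = -6646 - \left(1 + 120736 - 4 \left(-7\right) \left(-154\right)\right) = -6646 - \left(-4311 + 120736\right) = -6646 - 116425 = -123071$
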